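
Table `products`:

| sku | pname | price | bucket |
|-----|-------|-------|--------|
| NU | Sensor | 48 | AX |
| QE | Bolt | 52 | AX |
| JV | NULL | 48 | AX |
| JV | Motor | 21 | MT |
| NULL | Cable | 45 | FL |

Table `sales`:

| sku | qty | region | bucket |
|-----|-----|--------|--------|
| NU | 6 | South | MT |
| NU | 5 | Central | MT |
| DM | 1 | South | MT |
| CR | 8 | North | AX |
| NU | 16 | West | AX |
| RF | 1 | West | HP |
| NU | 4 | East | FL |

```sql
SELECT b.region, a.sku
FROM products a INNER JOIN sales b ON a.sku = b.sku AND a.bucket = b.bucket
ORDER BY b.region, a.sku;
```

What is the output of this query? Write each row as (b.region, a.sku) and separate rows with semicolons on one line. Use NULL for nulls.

INNER JOIN keeps only pairs where the ON condition holds.
Matching on a.sku = b.sku AND a.bucket = b.bucket. A NULL in a compared column never satisfies the condition.
Matched pairs: 1.

(West, NU)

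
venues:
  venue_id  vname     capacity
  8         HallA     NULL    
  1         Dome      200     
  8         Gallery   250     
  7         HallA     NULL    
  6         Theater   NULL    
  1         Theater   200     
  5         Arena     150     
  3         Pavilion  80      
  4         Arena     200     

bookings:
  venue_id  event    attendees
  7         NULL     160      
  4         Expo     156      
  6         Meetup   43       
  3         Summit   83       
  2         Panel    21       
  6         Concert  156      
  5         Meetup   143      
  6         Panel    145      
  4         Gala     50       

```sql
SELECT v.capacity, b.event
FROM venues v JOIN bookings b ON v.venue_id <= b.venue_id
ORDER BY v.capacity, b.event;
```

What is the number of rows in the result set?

INNER JOIN keeps only pairs where the ON condition holds.
Matching on v.venue_id <= b.venue_id.
- v row (venue_id=8): no match → dropped.
- v row (venue_id=1): matches 9 b row(s) → 9 output row(s).
- v row (venue_id=8): no match → dropped.
- v row (venue_id=7): matches 1 b row(s) → 1 output row(s).
- v row (venue_id=6): matches 4 b row(s) → 4 output row(s).
- v row (venue_id=1): matches 9 b row(s) → 9 output row(s).
- v row (venue_id=5): matches 5 b row(s) → 5 output row(s).
- v row (venue_id=3): matches 8 b row(s) → 8 output row(s).
- v row (venue_id=4): matches 7 b row(s) → 7 output row(s).
Total: 43 rows.

43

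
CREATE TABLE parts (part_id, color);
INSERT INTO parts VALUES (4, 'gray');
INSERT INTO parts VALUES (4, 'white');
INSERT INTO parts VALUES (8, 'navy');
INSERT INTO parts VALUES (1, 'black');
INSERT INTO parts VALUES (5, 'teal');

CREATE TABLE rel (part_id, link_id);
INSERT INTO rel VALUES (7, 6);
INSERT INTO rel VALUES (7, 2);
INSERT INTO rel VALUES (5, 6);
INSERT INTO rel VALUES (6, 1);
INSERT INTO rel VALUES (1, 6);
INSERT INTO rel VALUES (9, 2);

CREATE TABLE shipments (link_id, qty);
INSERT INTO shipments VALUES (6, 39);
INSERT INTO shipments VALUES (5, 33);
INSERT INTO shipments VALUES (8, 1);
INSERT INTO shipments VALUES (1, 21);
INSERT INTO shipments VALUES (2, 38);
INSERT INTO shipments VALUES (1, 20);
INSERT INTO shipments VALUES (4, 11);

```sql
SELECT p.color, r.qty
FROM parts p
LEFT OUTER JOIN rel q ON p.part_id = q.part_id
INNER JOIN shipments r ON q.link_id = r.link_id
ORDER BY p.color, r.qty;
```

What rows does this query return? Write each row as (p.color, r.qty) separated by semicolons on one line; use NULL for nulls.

(black, 39); (teal, 39)

Joins associate left-to-right: parts LEFT JOIN rel on part_id gives 5 intermediate row(s).
Then INNER JOIN `shipments r` on link_id: keep only rows whose q.link_id appears in r.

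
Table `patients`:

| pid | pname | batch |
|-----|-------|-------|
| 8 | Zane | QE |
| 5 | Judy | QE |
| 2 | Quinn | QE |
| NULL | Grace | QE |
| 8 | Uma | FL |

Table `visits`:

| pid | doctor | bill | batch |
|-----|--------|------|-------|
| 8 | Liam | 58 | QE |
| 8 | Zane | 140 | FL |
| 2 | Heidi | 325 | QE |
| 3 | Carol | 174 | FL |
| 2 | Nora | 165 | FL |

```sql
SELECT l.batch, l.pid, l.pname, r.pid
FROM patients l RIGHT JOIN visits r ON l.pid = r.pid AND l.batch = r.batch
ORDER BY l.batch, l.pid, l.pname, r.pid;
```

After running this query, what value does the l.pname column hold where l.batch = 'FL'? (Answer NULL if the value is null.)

RIGHT JOIN keeps every row from `visits`; unmatched rows get NULL for `patients`'s columns.
Matching on l.pid = r.pid AND l.batch = r.batch. A NULL in a compared column never satisfies the condition.
Matched pairs: 3; unmatched r rows kept: 2.

Uma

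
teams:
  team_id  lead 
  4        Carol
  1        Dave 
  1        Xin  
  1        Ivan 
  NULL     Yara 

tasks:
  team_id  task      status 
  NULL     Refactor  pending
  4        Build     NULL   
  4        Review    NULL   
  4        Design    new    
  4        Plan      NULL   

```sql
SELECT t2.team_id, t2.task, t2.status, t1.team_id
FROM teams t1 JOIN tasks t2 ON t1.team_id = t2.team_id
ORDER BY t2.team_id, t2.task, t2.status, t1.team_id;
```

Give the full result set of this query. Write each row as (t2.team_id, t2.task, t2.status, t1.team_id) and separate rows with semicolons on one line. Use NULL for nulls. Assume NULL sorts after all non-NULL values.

INNER JOIN keeps only pairs where the ON condition holds.
Matching on t1.team_id = t2.team_id. A NULL in a compared column never satisfies the condition.
- t1 (team_id=4) pairs with 4 row(s) of t2.
- t1 (team_id=1) has no partner → excluded.
- t1 (team_id=1) has no partner → excluded.
- t1 (team_id=1) has no partner → excluded.
- t1 (team_id=NULL) has no partner → excluded.
After projecting and ordering:
t2.team_id | t2.task | t2.status | t1.team_id
4 | Build | NULL | 4
4 | Design | new | 4
4 | Plan | NULL | 4
4 | Review | NULL | 4

(4, Build, NULL, 4); (4, Design, new, 4); (4, Plan, NULL, 4); (4, Review, NULL, 4)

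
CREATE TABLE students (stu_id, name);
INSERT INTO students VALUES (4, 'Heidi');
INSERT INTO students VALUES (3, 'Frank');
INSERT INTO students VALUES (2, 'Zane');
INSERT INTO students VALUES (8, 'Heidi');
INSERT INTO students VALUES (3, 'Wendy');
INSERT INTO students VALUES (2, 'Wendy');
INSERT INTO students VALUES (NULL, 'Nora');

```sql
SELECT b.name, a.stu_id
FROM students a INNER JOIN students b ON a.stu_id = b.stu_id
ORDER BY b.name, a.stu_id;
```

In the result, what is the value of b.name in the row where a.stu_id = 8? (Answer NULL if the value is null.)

Heidi

INNER JOIN keeps only pairs where the ON condition holds.
Matching on a.stu_id = b.stu_id. A NULL in a compared column never satisfies the condition.
- stu_id=4: 1 matching b row(s), so 1 row(s) emitted.
- stu_id=3: 2 matching b row(s), so 2 row(s) emitted.
- stu_id=2: 2 matching b row(s), so 2 row(s) emitted.
- stu_id=8: 1 matching b row(s), so 1 row(s) emitted.
- stu_id=3: 2 matching b row(s), so 2 row(s) emitted.
- stu_id=2: 2 matching b row(s), so 2 row(s) emitted.
- stu_id=NULL: no matching b row, dropped.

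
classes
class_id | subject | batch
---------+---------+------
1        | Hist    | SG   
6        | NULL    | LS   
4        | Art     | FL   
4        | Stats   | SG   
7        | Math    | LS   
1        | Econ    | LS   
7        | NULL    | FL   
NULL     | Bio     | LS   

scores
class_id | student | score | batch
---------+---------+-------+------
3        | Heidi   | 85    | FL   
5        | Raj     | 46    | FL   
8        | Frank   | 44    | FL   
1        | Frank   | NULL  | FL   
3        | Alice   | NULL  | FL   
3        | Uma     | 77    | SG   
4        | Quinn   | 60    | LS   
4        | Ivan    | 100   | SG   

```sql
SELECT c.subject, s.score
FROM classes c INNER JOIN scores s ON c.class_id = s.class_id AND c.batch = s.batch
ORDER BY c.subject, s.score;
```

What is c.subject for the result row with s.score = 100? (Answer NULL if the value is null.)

INNER JOIN keeps only pairs where the ON condition holds.
Matching on c.class_id = s.class_id AND c.batch = s.batch. A NULL in a compared column never satisfies the condition.
- class_id=1, batch=SG: no matching s row, dropped.
- class_id=6, batch=LS: no matching s row, dropped.
- class_id=4, batch=FL: no matching s row, dropped.
- class_id=4, batch=SG: 1 matching s row(s), so 1 row(s) emitted.
- class_id=7, batch=LS: no matching s row, dropped.
- class_id=1, batch=LS: no matching s row, dropped.
- class_id=7, batch=FL: no matching s row, dropped.
- class_id=NULL, batch=LS: no matching s row, dropped.

Stats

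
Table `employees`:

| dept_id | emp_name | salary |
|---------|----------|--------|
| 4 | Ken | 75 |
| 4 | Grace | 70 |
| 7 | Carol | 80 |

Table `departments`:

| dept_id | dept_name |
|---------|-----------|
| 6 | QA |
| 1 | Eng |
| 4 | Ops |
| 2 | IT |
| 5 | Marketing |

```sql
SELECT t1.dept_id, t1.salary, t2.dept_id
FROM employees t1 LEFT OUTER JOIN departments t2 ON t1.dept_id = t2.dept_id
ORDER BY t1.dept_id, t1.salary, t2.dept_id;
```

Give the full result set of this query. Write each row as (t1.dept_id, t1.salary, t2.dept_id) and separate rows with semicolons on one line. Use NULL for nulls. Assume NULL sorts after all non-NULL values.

LEFT JOIN keeps every row from `employees`; unmatched rows get NULL for `departments`'s columns.
Matching on t1.dept_id = t2.dept_id.
- dept_id=4: 1 matching t2 row(s), so 1 row(s) emitted.
- dept_id=4: 1 matching t2 row(s), so 1 row(s) emitted.
- dept_id=7: no t2 row matches, row kept with t2 columns NULL.
After projecting and ordering:
t1.dept_id | t1.salary | t2.dept_id
4 | 70 | 4
4 | 75 | 4
7 | 80 | NULL

(4, 70, 4); (4, 75, 4); (7, 80, NULL)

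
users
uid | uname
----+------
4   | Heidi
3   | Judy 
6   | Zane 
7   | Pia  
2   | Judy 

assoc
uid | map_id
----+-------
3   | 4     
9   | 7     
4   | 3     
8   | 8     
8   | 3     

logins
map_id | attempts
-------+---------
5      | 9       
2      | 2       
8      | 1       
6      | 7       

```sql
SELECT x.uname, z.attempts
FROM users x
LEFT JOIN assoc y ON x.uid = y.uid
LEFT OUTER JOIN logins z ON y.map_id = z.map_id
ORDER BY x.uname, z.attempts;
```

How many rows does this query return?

Joins associate left-to-right: users LEFT JOIN assoc on uid gives 5 intermediate row(s).
Then LEFT JOIN `logins z` on map_id: each of those 5 rows is kept; rows whose y.map_id has no match in z get NULL for z's columns.
Result: 5 row(s).

5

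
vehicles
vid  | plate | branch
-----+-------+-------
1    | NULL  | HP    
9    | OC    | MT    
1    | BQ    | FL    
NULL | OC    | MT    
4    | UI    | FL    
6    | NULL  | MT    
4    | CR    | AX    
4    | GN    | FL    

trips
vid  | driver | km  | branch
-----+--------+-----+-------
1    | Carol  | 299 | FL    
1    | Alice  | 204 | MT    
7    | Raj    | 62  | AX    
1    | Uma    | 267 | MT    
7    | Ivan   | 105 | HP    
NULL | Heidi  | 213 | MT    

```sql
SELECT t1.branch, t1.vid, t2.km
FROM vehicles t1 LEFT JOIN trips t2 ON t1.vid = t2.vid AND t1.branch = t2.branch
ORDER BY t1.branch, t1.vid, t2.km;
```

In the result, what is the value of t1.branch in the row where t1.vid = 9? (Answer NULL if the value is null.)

LEFT JOIN keeps every row from `vehicles`; unmatched rows get NULL for `trips`'s columns.
Matching on t1.vid = t2.vid AND t1.branch = t2.branch. A NULL in a compared column never satisfies the condition.
- vid=1, branch=HP: no t2 row matches, row kept with t2 columns NULL.
- vid=9, branch=MT: no t2 row matches, row kept with t2 columns NULL.
- vid=1, branch=FL: 1 matching t2 row(s), so 1 row(s) emitted.
- vid=NULL, branch=MT: no t2 row matches, row kept with t2 columns NULL.
- vid=4, branch=FL: no t2 row matches, row kept with t2 columns NULL.
- vid=6, branch=MT: no t2 row matches, row kept with t2 columns NULL.
- vid=4, branch=AX: no t2 row matches, row kept with t2 columns NULL.
- vid=4, branch=FL: no t2 row matches, row kept with t2 columns NULL.

MT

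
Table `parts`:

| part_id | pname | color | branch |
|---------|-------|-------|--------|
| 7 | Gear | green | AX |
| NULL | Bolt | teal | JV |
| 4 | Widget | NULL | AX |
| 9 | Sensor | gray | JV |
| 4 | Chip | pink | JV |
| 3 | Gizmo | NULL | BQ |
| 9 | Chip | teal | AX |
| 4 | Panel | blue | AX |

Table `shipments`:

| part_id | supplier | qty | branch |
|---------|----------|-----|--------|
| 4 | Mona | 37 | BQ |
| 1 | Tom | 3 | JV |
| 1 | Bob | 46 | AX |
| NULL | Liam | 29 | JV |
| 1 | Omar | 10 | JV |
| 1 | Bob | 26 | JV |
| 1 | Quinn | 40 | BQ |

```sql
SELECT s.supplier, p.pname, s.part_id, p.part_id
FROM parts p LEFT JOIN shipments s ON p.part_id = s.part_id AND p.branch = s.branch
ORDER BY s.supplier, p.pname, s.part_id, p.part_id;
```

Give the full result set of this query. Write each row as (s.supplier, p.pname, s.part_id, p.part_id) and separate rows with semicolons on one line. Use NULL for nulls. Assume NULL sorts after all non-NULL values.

LEFT JOIN keeps every row from `parts`; unmatched rows get NULL for `shipments`'s columns.
Matching on p.part_id = s.part_id AND p.branch = s.branch. A NULL in a compared column never satisfies the condition.
Matched pairs: 0; unmatched p rows kept: 8.

(NULL, Bolt, NULL, NULL); (NULL, Chip, NULL, 4); (NULL, Chip, NULL, 9); (NULL, Gear, NULL, 7); (NULL, Gizmo, NULL, 3); (NULL, Panel, NULL, 4); (NULL, Sensor, NULL, 9); (NULL, Widget, NULL, 4)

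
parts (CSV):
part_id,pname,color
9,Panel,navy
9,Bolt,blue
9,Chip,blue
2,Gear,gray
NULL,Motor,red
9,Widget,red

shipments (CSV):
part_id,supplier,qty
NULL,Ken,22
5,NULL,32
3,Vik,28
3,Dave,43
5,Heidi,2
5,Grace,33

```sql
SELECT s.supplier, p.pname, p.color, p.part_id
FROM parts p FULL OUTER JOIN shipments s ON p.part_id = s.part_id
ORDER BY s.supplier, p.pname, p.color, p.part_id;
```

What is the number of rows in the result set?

12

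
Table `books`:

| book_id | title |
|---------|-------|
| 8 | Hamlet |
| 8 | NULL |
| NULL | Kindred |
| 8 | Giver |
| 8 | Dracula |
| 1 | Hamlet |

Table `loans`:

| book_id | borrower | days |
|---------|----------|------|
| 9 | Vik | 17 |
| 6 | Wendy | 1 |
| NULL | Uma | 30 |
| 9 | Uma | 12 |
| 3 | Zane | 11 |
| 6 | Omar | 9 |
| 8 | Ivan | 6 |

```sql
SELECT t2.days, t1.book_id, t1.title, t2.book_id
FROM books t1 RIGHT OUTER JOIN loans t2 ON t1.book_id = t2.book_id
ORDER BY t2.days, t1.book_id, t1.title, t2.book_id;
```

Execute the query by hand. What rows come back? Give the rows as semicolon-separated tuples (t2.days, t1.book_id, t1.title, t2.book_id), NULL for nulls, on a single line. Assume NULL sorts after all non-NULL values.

RIGHT JOIN keeps every row from `loans`; unmatched rows get NULL for `books`'s columns.
Matching on t1.book_id = t2.book_id. A NULL in a compared column never satisfies the condition.
Matched pairs: 4; unmatched t2 rows kept: 6.

(1, NULL, NULL, 6); (6, 8, Dracula, 8); (6, 8, Giver, 8); (6, 8, Hamlet, 8); (6, 8, NULL, 8); (9, NULL, NULL, 6); (11, NULL, NULL, 3); (12, NULL, NULL, 9); (17, NULL, NULL, 9); (30, NULL, NULL, NULL)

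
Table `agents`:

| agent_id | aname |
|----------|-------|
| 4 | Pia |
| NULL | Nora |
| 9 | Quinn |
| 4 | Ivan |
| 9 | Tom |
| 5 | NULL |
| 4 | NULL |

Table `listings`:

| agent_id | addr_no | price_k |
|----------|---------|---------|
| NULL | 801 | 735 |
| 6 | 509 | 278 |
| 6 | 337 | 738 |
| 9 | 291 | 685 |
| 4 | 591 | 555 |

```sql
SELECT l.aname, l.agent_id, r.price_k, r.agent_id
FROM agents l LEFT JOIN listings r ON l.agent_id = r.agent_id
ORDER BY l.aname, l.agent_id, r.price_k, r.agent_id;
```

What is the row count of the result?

7

LEFT JOIN keeps every row from `agents`; unmatched rows get NULL for `listings`'s columns.
Matching on l.agent_id = r.agent_id. A NULL in a compared column never satisfies the condition.
- l row (agent_id=4): matches 1 r row(s) → 1 output row(s).
- l row (agent_id=NULL): no match → kept, r columns NULL.
- l row (agent_id=9): matches 1 r row(s) → 1 output row(s).
- l row (agent_id=4): matches 1 r row(s) → 1 output row(s).
- l row (agent_id=9): matches 1 r row(s) → 1 output row(s).
- l row (agent_id=5): no match → kept, r columns NULL.
- l row (agent_id=4): matches 1 r row(s) → 1 output row(s).
Total: 5 matched + 2 padded = 7 rows.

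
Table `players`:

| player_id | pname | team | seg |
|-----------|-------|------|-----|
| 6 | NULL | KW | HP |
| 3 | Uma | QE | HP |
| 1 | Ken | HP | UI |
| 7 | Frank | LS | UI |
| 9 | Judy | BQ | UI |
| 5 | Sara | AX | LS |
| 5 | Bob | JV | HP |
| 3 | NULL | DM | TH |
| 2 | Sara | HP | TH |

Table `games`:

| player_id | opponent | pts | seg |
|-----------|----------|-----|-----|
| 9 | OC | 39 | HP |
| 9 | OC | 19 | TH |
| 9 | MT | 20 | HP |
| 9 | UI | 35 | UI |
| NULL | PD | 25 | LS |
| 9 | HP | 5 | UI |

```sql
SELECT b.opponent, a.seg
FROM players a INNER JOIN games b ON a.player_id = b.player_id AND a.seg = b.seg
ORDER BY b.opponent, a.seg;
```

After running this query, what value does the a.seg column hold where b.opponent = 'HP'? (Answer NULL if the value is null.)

UI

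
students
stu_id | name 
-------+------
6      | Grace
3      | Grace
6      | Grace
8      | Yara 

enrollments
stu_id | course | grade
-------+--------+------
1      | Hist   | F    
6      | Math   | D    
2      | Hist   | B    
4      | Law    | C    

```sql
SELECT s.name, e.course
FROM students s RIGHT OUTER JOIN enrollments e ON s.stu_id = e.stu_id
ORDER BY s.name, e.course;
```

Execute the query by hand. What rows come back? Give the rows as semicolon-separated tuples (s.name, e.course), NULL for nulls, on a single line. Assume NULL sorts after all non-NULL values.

RIGHT JOIN keeps every row from `enrollments`; unmatched rows get NULL for `students`'s columns.
Matching on s.stu_id = e.stu_id.
Matched pairs: 2; unmatched e rows kept: 3.

(Grace, Math); (Grace, Math); (NULL, Hist); (NULL, Hist); (NULL, Law)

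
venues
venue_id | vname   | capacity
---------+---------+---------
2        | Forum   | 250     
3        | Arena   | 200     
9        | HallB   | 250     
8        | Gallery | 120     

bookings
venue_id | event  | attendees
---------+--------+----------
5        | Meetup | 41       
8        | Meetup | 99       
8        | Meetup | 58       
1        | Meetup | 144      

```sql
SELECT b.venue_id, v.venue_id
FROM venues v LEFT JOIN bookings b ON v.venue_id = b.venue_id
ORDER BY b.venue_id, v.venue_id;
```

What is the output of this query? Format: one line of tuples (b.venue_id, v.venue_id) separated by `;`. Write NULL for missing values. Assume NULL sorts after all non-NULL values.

LEFT JOIN keeps every row from `venues`; unmatched rows get NULL for `bookings`'s columns.
Matching on v.venue_id = b.venue_id.
Matched pairs: 2; unmatched v rows kept: 3.

(8, 8); (8, 8); (NULL, 2); (NULL, 3); (NULL, 9)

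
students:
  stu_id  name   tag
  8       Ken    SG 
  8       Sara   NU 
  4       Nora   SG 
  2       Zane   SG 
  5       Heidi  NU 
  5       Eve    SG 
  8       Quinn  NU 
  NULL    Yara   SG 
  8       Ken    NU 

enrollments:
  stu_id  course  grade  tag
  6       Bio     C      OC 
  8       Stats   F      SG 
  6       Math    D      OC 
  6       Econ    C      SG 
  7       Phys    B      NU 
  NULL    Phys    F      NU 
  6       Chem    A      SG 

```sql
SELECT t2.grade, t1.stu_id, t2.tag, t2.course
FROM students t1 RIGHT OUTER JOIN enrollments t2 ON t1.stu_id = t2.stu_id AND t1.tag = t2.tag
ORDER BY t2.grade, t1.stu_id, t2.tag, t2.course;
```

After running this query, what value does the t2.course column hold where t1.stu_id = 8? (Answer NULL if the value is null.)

RIGHT JOIN keeps every row from `enrollments`; unmatched rows get NULL for `students`'s columns.
Matching on t1.stu_id = t2.stu_id AND t1.tag = t2.tag. A NULL in a compared column never satisfies the condition.
- t1 (stu_id=8, tag=SG) pairs with 1 row(s) of t2.
- t1 (stu_id=8, tag=NU) has no partner in t2.
- t1 (stu_id=4, tag=SG) has no partner in t2.
- t1 (stu_id=2, tag=SG) has no partner in t2.
- t1 (stu_id=5, tag=NU) has no partner in t2.
- t1 (stu_id=5, tag=SG) has no partner in t2.
- t1 (stu_id=8, tag=NU) has no partner in t2.
- t1 (stu_id=NULL, tag=SG) has no partner in t2.
- t1 (stu_id=8, tag=NU) has no partner in t2.
- 6 t2 row(s) had no t1 match → kept, t1 columns NULL.

Stats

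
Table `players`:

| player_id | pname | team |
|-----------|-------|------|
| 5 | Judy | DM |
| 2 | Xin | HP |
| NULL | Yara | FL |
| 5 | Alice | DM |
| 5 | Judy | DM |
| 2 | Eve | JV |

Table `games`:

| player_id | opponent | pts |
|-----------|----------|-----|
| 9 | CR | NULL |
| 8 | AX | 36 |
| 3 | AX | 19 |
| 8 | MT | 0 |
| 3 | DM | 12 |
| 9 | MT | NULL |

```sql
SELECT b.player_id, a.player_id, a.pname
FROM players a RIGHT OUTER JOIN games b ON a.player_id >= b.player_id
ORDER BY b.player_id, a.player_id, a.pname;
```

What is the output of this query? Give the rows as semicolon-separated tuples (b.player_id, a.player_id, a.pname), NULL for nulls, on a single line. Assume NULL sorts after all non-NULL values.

(3, 5, Alice); (3, 5, Alice); (3, 5, Judy); (3, 5, Judy); (3, 5, Judy); (3, 5, Judy); (8, NULL, NULL); (8, NULL, NULL); (9, NULL, NULL); (9, NULL, NULL)

RIGHT JOIN keeps every row from `games`; unmatched rows get NULL for `players`'s columns.
Matching on a.player_id >= b.player_id. A NULL in a compared column never satisfies the condition.
- player_id=5: 2 matching b row(s), so 2 row(s) emitted.
- player_id=2: no matching b row.
- player_id=NULL: no matching b row.
- player_id=5: 2 matching b row(s), so 2 row(s) emitted.
- player_id=5: 2 matching b row(s), so 2 row(s) emitted.
- player_id=2: no matching b row.
- 4 b row(s) had no a match → kept, a columns NULL.
After projecting and ordering:
b.player_id | a.player_id | a.pname
3 | 5 | Alice
3 | 5 | Alice
3 | 5 | Judy
3 | 5 | Judy
3 | 5 | Judy
3 | 5 | Judy
8 | NULL | NULL
8 | NULL | NULL
9 | NULL | NULL
9 | NULL | NULL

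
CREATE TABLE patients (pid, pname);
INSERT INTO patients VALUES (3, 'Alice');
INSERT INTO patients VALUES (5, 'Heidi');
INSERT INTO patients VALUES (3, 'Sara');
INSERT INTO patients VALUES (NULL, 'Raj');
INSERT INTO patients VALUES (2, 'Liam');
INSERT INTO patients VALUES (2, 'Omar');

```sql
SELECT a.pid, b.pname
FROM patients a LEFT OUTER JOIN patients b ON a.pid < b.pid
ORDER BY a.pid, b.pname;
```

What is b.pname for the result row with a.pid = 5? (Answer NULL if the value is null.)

LEFT JOIN keeps every row from `patients a`; unmatched rows get NULL for `patients b`'s columns.
Matching on a.pid < b.pid. A NULL in a compared column never satisfies the condition.
- a row (pid=3): matches 1 b row(s) → 1 output row(s).
- a row (pid=5): no match → kept, b columns NULL.
- a row (pid=3): matches 1 b row(s) → 1 output row(s).
- a row (pid=NULL): no match → kept, b columns NULL.
- a row (pid=2): matches 3 b row(s) → 3 output row(s).
- a row (pid=2): matches 3 b row(s) → 3 output row(s).

NULL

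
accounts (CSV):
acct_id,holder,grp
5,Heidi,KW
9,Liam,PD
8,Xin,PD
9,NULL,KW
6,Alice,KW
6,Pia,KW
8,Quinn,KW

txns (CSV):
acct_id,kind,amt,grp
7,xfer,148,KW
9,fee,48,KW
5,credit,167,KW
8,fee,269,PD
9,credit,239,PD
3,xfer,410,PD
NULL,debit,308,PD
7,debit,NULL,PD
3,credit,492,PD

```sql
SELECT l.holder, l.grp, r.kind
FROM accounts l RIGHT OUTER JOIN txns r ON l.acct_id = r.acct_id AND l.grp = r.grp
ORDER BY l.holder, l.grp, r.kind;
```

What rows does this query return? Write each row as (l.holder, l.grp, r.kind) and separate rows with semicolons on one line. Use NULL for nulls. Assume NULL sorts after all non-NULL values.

RIGHT JOIN keeps every row from `txns`; unmatched rows get NULL for `accounts`'s columns.
Matching on l.acct_id = r.acct_id AND l.grp = r.grp. A NULL in a compared column never satisfies the condition.
- l[0] acct_id=5, grp=KW → 1 match(es) in r → 1 row(s).
- l[1] acct_id=9, grp=PD → 1 match(es) in r → 1 row(s).
- l[2] acct_id=8, grp=PD → 1 match(es) in r → 1 row(s).
- l[3] acct_id=9, grp=KW → 1 match(es) in r → 1 row(s).
- l[4] acct_id=6, grp=KW → no match.
- l[5] acct_id=6, grp=KW → no match.
- l[6] acct_id=8, grp=KW → no match.
- 5 row(s) from r found no l partner → padded with NULL.
After projecting and ordering:
l.holder | l.grp | r.kind
Heidi | KW | credit
Liam | PD | credit
Xin | PD | fee
NULL | KW | fee
NULL | NULL | credit
NULL | NULL | debit
NULL | NULL | debit
NULL | NULL | xfer
NULL | NULL | xfer

(Heidi, KW, credit); (Liam, PD, credit); (Xin, PD, fee); (NULL, KW, fee); (NULL, NULL, credit); (NULL, NULL, debit); (NULL, NULL, debit); (NULL, NULL, xfer); (NULL, NULL, xfer)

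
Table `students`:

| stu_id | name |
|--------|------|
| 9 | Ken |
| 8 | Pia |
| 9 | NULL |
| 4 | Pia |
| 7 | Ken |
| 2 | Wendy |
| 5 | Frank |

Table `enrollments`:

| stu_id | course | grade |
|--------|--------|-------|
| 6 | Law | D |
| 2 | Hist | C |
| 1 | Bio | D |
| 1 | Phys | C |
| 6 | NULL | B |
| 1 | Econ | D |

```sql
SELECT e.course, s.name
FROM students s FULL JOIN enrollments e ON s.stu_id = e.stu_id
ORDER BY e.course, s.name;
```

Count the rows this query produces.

FULL OUTER JOIN keeps every row from both sides; unmatched rows get NULL for the other side's columns.
Matching on s.stu_id = e.stu_id.
- stu_id=9: no e row matches, row kept with e columns NULL.
- stu_id=8: no e row matches, row kept with e columns NULL.
- stu_id=9: no e row matches, row kept with e columns NULL.
- stu_id=4: no e row matches, row kept with e columns NULL.
- stu_id=7: no e row matches, row kept with e columns NULL.
- stu_id=2: 1 matching e row(s), so 1 row(s) emitted.
- stu_id=5: no e row matches, row kept with e columns NULL.
- 5 e row(s) had no s match → kept, s columns NULL.
Total: 1 matched + 11 padded = 12 rows.

12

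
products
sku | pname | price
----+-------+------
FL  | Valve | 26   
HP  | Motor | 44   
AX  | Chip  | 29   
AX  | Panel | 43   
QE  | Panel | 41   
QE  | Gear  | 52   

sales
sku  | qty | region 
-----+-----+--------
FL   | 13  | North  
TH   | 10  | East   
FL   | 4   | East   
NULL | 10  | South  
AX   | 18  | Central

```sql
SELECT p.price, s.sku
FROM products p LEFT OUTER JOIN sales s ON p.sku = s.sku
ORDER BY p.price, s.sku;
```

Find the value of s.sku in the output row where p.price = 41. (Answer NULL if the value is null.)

NULL

LEFT JOIN keeps every row from `products`; unmatched rows get NULL for `sales`'s columns.
Matching on p.sku = s.sku. A NULL in a compared column never satisfies the condition.
Matched pairs: 4; unmatched p rows kept: 3.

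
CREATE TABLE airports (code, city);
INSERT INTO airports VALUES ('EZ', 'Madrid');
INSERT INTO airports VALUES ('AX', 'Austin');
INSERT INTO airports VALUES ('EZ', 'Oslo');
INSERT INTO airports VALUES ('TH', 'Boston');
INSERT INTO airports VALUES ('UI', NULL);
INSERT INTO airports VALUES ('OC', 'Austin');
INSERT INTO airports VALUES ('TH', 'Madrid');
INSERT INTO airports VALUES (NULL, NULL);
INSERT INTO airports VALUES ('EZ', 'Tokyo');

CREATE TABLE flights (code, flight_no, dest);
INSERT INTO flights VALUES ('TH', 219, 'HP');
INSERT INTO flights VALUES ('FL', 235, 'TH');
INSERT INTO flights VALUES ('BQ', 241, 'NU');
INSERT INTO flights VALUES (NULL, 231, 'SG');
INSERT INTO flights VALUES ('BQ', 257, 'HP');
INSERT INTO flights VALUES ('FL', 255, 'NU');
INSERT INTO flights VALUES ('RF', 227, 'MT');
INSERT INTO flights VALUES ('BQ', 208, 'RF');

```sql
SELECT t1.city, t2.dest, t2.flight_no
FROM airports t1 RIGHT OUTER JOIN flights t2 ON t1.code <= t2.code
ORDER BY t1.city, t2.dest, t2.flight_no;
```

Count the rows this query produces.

RIGHT JOIN keeps every row from `flights`; unmatched rows get NULL for `airports`'s columns.
Matching on t1.code <= t2.code. A NULL in a compared column never satisfies the condition.
- code=EZ: 4 matching t2 row(s), so 4 row(s) emitted.
- code=AX: 7 matching t2 row(s), so 7 row(s) emitted.
- code=EZ: 4 matching t2 row(s), so 4 row(s) emitted.
- code=TH: 1 matching t2 row(s), so 1 row(s) emitted.
- code=UI: no matching t2 row.
- code=OC: 2 matching t2 row(s), so 2 row(s) emitted.
- code=TH: 1 matching t2 row(s), so 1 row(s) emitted.
- code=NULL: no matching t2 row.
- code=EZ: 4 matching t2 row(s), so 4 row(s) emitted.
- plus 1 unmatched t2 row(s), each kept with NULL t1 columns.
Total: 23 matched + 1 padded = 24 rows.

24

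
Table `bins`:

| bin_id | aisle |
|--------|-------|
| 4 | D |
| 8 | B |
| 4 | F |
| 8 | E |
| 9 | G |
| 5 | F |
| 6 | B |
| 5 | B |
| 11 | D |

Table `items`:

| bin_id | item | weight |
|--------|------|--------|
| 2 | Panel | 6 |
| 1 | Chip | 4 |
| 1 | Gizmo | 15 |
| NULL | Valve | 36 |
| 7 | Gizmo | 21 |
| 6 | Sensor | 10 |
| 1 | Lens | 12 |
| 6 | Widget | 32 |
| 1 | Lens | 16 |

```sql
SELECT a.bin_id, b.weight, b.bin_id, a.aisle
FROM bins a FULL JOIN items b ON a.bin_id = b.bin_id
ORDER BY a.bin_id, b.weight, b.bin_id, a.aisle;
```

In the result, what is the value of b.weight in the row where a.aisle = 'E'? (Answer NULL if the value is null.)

FULL OUTER JOIN keeps every row from both sides; unmatched rows get NULL for the other side's columns.
Matching on a.bin_id = b.bin_id. A NULL in a compared column never satisfies the condition.
- a[0] bin_id=4 → no match; kept with NULLs on the b side.
- a[1] bin_id=8 → no match; kept with NULLs on the b side.
- a[2] bin_id=4 → no match; kept with NULLs on the b side.
- a[3] bin_id=8 → no match; kept with NULLs on the b side.
- a[4] bin_id=9 → no match; kept with NULLs on the b side.
- a[5] bin_id=5 → no match; kept with NULLs on the b side.
- a[6] bin_id=6 → 2 match(es) in b → 2 row(s).
- a[7] bin_id=5 → no match; kept with NULLs on the b side.
- a[8] bin_id=11 → no match; kept with NULLs on the b side.
- 7 row(s) from b found no a partner → padded with NULL.

NULL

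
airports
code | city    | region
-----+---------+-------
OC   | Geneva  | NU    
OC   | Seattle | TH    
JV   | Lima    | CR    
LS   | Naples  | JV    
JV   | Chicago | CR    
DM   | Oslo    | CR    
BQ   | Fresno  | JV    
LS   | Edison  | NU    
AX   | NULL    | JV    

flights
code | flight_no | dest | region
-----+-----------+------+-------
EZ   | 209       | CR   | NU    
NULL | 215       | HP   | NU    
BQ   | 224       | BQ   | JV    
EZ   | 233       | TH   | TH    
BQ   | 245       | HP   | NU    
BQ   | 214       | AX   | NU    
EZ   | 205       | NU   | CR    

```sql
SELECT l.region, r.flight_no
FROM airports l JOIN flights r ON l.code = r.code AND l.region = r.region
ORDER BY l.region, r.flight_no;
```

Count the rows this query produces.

1

INNER JOIN keeps only pairs where the ON condition holds.
Matching on l.code = r.code AND l.region = r.region. A NULL in a compared column never satisfies the condition.
- l row (code=OC, region=NU): no match → dropped.
- l row (code=OC, region=TH): no match → dropped.
- l row (code=JV, region=CR): no match → dropped.
- l row (code=LS, region=JV): no match → dropped.
- l row (code=JV, region=CR): no match → dropped.
- l row (code=DM, region=CR): no match → dropped.
- l row (code=BQ, region=JV): matches 1 r row(s) → 1 output row(s).
- l row (code=LS, region=NU): no match → dropped.
- l row (code=AX, region=JV): no match → dropped.
Total: 1 rows.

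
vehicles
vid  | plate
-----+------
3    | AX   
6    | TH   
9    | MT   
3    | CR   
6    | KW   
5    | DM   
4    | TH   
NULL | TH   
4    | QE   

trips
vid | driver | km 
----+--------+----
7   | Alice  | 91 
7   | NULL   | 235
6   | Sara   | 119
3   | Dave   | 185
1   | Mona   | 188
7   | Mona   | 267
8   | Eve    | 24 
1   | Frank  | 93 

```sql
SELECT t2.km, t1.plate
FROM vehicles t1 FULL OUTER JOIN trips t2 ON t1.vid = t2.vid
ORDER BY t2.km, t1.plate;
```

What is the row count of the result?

15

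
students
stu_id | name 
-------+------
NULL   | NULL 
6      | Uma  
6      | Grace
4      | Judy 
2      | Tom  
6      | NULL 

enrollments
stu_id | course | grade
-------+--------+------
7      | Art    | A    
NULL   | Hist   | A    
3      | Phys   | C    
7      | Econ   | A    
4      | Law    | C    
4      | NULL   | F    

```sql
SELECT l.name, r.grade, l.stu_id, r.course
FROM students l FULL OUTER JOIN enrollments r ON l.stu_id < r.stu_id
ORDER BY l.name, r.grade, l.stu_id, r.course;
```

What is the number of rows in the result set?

15

FULL OUTER JOIN keeps every row from both sides; unmatched rows get NULL for the other side's columns.
Matching on l.stu_id < r.stu_id. A NULL in a compared column never satisfies the condition.
- l (stu_id=NULL) has no partner → padded with NULL.
- l (stu_id=6) pairs with 2 row(s) of r.
- l (stu_id=6) pairs with 2 row(s) of r.
- l (stu_id=4) pairs with 2 row(s) of r.
- l (stu_id=2) pairs with 5 row(s) of r.
- l (stu_id=6) pairs with 2 row(s) of r.
- 1 row(s) from r found no l partner → padded with NULL.
Total: 13 matched + 2 padded = 15 rows.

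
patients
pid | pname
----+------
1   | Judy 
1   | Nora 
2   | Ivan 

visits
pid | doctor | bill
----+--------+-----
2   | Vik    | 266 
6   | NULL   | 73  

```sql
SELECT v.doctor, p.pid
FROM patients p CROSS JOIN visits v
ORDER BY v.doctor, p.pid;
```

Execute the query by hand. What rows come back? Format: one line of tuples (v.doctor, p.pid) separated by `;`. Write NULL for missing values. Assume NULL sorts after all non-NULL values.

(Vik, 1); (Vik, 1); (Vik, 2); (NULL, 1); (NULL, 1); (NULL, 2)

CROSS JOIN pairs every row of `patients` with every row of `visits`: 3 × 2 = 6 rows.
After projecting and ordering:
v.doctor | p.pid
Vik | 1
Vik | 1
Vik | 2
NULL | 1
NULL | 1
NULL | 2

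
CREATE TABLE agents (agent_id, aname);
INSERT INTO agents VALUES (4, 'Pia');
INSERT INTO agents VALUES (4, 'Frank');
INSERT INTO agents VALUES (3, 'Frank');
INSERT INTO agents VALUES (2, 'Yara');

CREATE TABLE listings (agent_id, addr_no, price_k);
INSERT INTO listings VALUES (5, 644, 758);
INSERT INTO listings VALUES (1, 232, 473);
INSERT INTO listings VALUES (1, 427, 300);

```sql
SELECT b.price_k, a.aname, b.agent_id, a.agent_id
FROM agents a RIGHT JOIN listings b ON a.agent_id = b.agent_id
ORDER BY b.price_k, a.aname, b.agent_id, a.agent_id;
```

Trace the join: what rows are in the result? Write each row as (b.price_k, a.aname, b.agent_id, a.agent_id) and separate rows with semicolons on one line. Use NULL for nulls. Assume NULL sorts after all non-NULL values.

RIGHT JOIN keeps every row from `listings`; unmatched rows get NULL for `agents`'s columns.
Matching on a.agent_id = b.agent_id.
Matched pairs: 0; unmatched b rows kept: 3.

(300, NULL, 1, NULL); (473, NULL, 1, NULL); (758, NULL, 5, NULL)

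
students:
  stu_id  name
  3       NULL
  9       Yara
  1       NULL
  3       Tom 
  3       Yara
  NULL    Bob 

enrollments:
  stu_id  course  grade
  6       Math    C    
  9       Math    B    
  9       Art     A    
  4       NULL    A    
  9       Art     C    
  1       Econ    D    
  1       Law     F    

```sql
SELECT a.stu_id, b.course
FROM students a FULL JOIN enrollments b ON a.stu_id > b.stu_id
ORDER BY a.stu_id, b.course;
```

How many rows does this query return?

15

FULL OUTER JOIN keeps every row from both sides; unmatched rows get NULL for the other side's columns.
Matching on a.stu_id > b.stu_id. A NULL in a compared column never satisfies the condition.
- stu_id=3: 2 matching b row(s), so 2 row(s) emitted.
- stu_id=9: 4 matching b row(s), so 4 row(s) emitted.
- stu_id=1: no b row matches, row kept with b columns NULL.
- stu_id=3: 2 matching b row(s), so 2 row(s) emitted.
- stu_id=3: 2 matching b row(s), so 2 row(s) emitted.
- stu_id=NULL: no b row matches, row kept with b columns NULL.
- 3 b row(s) had no a match → kept, a columns NULL.
Total: 10 matched + 5 padded = 15 rows.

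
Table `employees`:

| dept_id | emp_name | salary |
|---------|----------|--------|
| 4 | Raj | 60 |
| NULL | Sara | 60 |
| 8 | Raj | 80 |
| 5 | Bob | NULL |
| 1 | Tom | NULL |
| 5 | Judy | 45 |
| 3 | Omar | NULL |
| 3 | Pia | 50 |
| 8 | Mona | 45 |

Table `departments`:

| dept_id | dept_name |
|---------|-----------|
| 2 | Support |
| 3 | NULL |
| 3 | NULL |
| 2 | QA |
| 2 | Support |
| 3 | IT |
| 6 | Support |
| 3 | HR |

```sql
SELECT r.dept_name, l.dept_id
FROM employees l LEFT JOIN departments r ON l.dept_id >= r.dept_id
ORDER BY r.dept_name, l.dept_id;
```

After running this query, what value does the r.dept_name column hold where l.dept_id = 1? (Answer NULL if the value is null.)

LEFT JOIN keeps every row from `employees`; unmatched rows get NULL for `departments`'s columns.
Matching on l.dept_id >= r.dept_id. A NULL in a compared column never satisfies the condition.
Matched pairs: 51; unmatched l rows kept: 2.

NULL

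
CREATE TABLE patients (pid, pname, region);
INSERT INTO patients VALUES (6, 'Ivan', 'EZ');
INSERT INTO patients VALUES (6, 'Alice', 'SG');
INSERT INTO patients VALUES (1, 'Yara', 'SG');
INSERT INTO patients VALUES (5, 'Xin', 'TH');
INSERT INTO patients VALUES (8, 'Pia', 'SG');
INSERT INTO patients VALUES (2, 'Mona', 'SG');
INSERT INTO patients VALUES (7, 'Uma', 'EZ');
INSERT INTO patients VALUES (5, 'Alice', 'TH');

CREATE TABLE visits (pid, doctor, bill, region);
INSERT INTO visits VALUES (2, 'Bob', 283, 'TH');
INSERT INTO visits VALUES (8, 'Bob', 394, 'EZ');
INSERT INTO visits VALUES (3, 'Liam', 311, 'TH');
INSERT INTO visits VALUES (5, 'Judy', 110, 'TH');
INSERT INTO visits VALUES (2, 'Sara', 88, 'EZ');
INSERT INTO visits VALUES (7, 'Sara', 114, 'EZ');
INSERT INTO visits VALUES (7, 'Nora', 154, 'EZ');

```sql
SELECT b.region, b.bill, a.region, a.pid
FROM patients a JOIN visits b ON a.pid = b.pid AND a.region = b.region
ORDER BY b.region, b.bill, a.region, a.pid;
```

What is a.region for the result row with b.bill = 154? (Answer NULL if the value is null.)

INNER JOIN keeps only pairs where the ON condition holds.
Matching on a.pid = b.pid AND a.region = b.region.
- a row (pid=6, region=EZ): no match → dropped.
- a row (pid=6, region=SG): no match → dropped.
- a row (pid=1, region=SG): no match → dropped.
- a row (pid=5, region=TH): matches 1 b row(s) → 1 output row(s).
- a row (pid=8, region=SG): no match → dropped.
- a row (pid=2, region=SG): no match → dropped.
- a row (pid=7, region=EZ): matches 2 b row(s) → 2 output row(s).
- a row (pid=5, region=TH): matches 1 b row(s) → 1 output row(s).

EZ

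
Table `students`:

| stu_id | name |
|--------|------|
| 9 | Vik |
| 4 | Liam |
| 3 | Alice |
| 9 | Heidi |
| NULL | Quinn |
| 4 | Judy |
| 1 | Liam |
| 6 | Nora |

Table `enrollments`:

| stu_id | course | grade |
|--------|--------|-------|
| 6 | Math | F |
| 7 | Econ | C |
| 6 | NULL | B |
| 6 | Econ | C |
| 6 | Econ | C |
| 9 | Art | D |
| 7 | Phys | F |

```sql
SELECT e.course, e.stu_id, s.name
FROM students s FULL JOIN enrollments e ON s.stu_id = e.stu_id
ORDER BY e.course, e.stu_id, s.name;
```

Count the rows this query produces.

13

FULL OUTER JOIN keeps every row from both sides; unmatched rows get NULL for the other side's columns.
Matching on s.stu_id = e.stu_id. A NULL in a compared column never satisfies the condition.
Matched pairs: 6; unmatched s rows kept: 5; unmatched e rows kept: 2.
Total: 6 matched + 7 padded = 13 rows.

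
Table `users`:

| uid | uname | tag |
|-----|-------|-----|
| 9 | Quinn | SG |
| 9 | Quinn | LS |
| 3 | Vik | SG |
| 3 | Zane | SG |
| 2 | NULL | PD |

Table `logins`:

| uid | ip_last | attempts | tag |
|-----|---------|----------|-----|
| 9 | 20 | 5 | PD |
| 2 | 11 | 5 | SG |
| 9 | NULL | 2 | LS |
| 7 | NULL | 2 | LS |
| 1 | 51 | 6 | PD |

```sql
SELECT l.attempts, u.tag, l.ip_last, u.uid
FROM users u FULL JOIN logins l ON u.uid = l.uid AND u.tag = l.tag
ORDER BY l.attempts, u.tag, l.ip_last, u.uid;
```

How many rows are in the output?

FULL OUTER JOIN keeps every row from both sides; unmatched rows get NULL for the other side's columns.
Matching on u.uid = l.uid AND u.tag = l.tag.
Matched pairs: 1; unmatched u rows kept: 4; unmatched l rows kept: 4.
Total: 1 matched + 8 padded = 9 rows.

9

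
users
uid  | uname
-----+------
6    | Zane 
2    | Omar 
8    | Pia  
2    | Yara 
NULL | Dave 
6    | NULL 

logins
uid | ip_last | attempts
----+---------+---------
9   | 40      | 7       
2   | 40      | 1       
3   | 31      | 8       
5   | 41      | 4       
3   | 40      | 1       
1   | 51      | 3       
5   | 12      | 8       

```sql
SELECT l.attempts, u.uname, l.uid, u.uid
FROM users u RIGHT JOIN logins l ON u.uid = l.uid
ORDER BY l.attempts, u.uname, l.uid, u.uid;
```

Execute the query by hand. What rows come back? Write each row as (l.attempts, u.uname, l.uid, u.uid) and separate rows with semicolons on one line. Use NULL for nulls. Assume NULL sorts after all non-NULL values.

RIGHT JOIN keeps every row from `logins`; unmatched rows get NULL for `users`'s columns.
Matching on u.uid = l.uid. A NULL in a compared column never satisfies the condition.
Matched pairs: 2; unmatched l rows kept: 6.

(1, Omar, 2, 2); (1, Yara, 2, 2); (1, NULL, 3, NULL); (3, NULL, 1, NULL); (4, NULL, 5, NULL); (7, NULL, 9, NULL); (8, NULL, 3, NULL); (8, NULL, 5, NULL)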